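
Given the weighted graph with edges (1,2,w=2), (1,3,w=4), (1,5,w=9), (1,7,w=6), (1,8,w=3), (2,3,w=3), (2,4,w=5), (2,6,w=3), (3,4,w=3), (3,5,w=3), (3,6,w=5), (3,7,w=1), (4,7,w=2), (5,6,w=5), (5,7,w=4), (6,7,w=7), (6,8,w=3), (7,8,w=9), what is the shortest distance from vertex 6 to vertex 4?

Step 1: Build adjacency list with weights:
  1: 2(w=2), 3(w=4), 5(w=9), 7(w=6), 8(w=3)
  2: 1(w=2), 3(w=3), 4(w=5), 6(w=3)
  3: 1(w=4), 2(w=3), 4(w=3), 5(w=3), 6(w=5), 7(w=1)
  4: 2(w=5), 3(w=3), 7(w=2)
  5: 1(w=9), 3(w=3), 6(w=5), 7(w=4)
  6: 2(w=3), 3(w=5), 5(w=5), 7(w=7), 8(w=3)
  7: 1(w=6), 3(w=1), 4(w=2), 5(w=4), 6(w=7), 8(w=9)
  8: 1(w=3), 6(w=3), 7(w=9)

Step 2: Apply Dijkstra's algorithm from vertex 6:
  Visit vertex 6 (distance=0)
    Update dist[2] = 3
    Update dist[3] = 5
    Update dist[5] = 5
    Update dist[7] = 7
    Update dist[8] = 3
  Visit vertex 2 (distance=3)
    Update dist[1] = 5
    Update dist[4] = 8
  Visit vertex 8 (distance=3)
  Visit vertex 1 (distance=5)
  Visit vertex 3 (distance=5)
    Update dist[7] = 6
  Visit vertex 5 (distance=5)
  Visit vertex 7 (distance=6)
  Visit vertex 4 (distance=8)

Step 3: Shortest path: 6 -> 2 -> 4
Total weight: 3 + 5 = 8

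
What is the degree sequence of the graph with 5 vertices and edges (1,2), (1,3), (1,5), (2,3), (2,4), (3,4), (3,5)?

Step 1: Count edges incident to each vertex:
  deg(1) = 3 (neighbors: 2, 3, 5)
  deg(2) = 3 (neighbors: 1, 3, 4)
  deg(3) = 4 (neighbors: 1, 2, 4, 5)
  deg(4) = 2 (neighbors: 2, 3)
  deg(5) = 2 (neighbors: 1, 3)

Step 2: Sort degrees in non-increasing order:
  Degrees: [3, 3, 4, 2, 2] -> sorted: [4, 3, 3, 2, 2]

Degree sequence: [4, 3, 3, 2, 2]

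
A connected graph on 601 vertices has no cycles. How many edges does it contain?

A tree on n vertices always has exactly n - 1 edges.
For n = 601: edges = 601 - 1 = 600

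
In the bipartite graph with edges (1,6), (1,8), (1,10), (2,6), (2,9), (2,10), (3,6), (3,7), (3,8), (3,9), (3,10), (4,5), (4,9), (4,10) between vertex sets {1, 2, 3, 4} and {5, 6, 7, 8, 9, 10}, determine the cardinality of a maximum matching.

Step 1: List the neighbors of each left vertex:
  1: 6, 8, 10
  2: 6, 9, 10
  3: 6, 7, 8, 9, 10
  4: 5, 9, 10

Step 2: Greedily match left vertices, then look for augmenting paths:
  Match 1 -- 6
  Match 2 -- 9
  Match 3 -- 7
  Match 4 -- 5
  No augmenting path remains.

Step 3: Verify this is maximum:
  Matching size 4 = min(|L|, |R|) = min(4, 6), which is an upper bound, so this matching is maximum.

Maximum matching: {(1,6), (2,9), (3,7), (4,5)}
Size: 4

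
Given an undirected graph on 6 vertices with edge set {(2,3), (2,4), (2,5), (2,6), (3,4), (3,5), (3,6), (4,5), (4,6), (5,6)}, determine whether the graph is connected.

Step 1: Build adjacency list from edges:
  1: (none)
  2: 3, 4, 5, 6
  3: 2, 4, 5, 6
  4: 2, 3, 5, 6
  5: 2, 3, 4, 6
  6: 2, 3, 4, 5

Step 2: Run BFS/DFS from vertex 1:
  Visited: {1}
  Reached 1 of 6 vertices

Step 3: Only 1 of 6 vertices reached. Graph is disconnected.
Connected components: {1}, {2, 3, 4, 5, 6}
Answer: No, the graph is not connected (2 components).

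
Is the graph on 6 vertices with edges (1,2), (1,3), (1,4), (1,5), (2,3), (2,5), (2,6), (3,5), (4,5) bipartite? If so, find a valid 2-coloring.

Step 1: Attempt 2-coloring using BFS:
  Start at vertex 1, assign color 0
  Color vertex 2 with color 1 (neighbor of 1)
  Color vertex 3 with color 1 (neighbor of 1)
  Color vertex 4 with color 1 (neighbor of 1)
  Color vertex 5 with color 1 (neighbor of 1)

Step 2: Conflict found! Vertices 2 and 3 are adjacent but have the same color.
This means the graph contains an odd cycle.

The graph is NOT bipartite.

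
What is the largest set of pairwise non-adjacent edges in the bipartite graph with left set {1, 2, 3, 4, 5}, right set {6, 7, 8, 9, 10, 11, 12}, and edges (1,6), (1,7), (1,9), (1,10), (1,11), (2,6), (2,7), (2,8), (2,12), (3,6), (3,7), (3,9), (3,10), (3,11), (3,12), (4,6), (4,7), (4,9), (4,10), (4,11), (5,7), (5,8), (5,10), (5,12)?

Step 1: List the neighbors of each left vertex:
  1: 6, 7, 9, 10, 11
  2: 6, 7, 8, 12
  3: 6, 7, 9, 10, 11, 12
  4: 6, 7, 9, 10, 11
  5: 7, 8, 10, 12

Step 2: Greedily match left vertices, then look for augmenting paths:
  Match 1 -- 6
  Match 2 -- 7
  Match 3 -- 9
  Match 4 -- 10
  Match 5 -- 8
  No augmenting path remains.

Step 3: Verify this is maximum:
  Matching size 5 = min(|L|, |R|) = min(5, 7), which is an upper bound, so this matching is maximum.

Maximum matching: {(1,6), (2,7), (3,9), (4,10), (5,8)}
Size: 5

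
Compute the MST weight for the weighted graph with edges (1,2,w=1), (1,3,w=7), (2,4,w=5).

Apply Kruskal's algorithm (sort edges by weight, add if no cycle):

Sorted edges by weight:
  (1,2) w=1
  (2,4) w=5
  (1,3) w=7

Add edge (1,2) w=1 -- no cycle. Running total: 1
Add edge (2,4) w=5 -- no cycle. Running total: 6
Add edge (1,3) w=7 -- no cycle. Running total: 13

MST edges: (1,2,w=1), (2,4,w=5), (1,3,w=7)
Total MST weight: 1 + 5 + 7 = 13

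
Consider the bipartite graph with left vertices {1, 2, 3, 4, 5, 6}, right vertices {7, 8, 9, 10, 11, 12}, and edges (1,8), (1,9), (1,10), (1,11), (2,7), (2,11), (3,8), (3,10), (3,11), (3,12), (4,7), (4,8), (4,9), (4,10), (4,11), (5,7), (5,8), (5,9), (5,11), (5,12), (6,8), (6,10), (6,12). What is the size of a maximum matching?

Step 1: List the neighbors of each left vertex:
  1: 8, 9, 10, 11
  2: 7, 11
  3: 8, 10, 11, 12
  4: 7, 8, 9, 10, 11
  5: 7, 8, 9, 11, 12
  6: 8, 10, 12

Step 2: Greedily match left vertices, then look for augmenting paths:
  Match 1 -- 8
  Match 2 -- 7
  Match 3 -- 10
  Match 4 -- 9
  Match 5 -- 11
  Match 6 -- 12
  No augmenting path remains.

Step 3: Verify this is maximum:
  Matching size 6 = min(|L|, |R|) = min(6, 6), which is an upper bound, so this matching is maximum.

Maximum matching: {(1,8), (2,7), (3,10), (4,9), (5,11), (6,12)}
Size: 6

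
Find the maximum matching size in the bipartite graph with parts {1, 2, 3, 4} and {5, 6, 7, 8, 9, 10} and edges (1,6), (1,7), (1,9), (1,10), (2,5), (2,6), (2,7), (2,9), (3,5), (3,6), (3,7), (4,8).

Step 1: List the neighbors of each left vertex:
  1: 6, 7, 9, 10
  2: 5, 6, 7, 9
  3: 5, 6, 7
  4: 8

Step 2: Greedily match left vertices, then look for augmenting paths:
  Match 1 -- 6
  Match 2 -- 5
  Match 3 -- 7
  Match 4 -- 8
  No augmenting path remains.

Step 3: Verify this is maximum:
  Matching size 4 = min(|L|, |R|) = min(4, 6), which is an upper bound, so this matching is maximum.

Maximum matching: {(1,6), (2,5), (3,7), (4,8)}
Size: 4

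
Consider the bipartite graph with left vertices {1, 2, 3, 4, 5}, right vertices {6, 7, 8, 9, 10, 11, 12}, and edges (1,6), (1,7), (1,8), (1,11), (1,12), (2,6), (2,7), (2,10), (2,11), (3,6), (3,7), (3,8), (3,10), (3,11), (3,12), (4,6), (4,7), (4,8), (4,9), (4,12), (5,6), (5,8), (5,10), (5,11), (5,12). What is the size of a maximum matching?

Step 1: List the neighbors of each left vertex:
  1: 6, 7, 8, 11, 12
  2: 6, 7, 10, 11
  3: 6, 7, 8, 10, 11, 12
  4: 6, 7, 8, 9, 12
  5: 6, 8, 10, 11, 12

Step 2: Greedily match left vertices, then look for augmenting paths:
  Match 1 -- 6
  Match 2 -- 7
  Match 3 -- 8
  Match 4 -- 9
  Match 5 -- 10
  No augmenting path remains.

Step 3: Verify this is maximum:
  Matching size 5 = min(|L|, |R|) = min(5, 7), which is an upper bound, so this matching is maximum.

Maximum matching: {(1,6), (2,7), (3,8), (4,9), (5,10)}
Size: 5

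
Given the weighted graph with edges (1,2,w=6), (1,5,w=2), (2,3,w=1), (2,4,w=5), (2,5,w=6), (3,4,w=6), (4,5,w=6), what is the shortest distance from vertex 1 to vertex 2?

Step 1: Build adjacency list with weights:
  1: 2(w=6), 5(w=2)
  2: 1(w=6), 3(w=1), 4(w=5), 5(w=6)
  3: 2(w=1), 4(w=6)
  4: 2(w=5), 3(w=6), 5(w=6)
  5: 1(w=2), 2(w=6), 4(w=6)

Step 2: Apply Dijkstra's algorithm from vertex 1:
  Visit vertex 1 (distance=0)
    Update dist[2] = 6
    Update dist[5] = 2
  Visit vertex 5 (distance=2)
    Update dist[4] = 8
  Visit vertex 2 (distance=6)
    Update dist[3] = 7

Step 3: Shortest path: 1 -> 2
Total weight: 6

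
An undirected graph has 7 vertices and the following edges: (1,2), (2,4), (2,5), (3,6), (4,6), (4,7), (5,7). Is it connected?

Step 1: Build adjacency list from edges:
  1: 2
  2: 1, 4, 5
  3: 6
  4: 2, 6, 7
  5: 2, 7
  6: 3, 4
  7: 4, 5

Step 2: Run BFS/DFS from vertex 1:
  Visited: {1, 2, 4, 5, 6, 7, 3}
  Reached 7 of 7 vertices

Step 3: All 7 vertices reached from vertex 1, so the graph is connected.
Answer: Yes, the graph is connected.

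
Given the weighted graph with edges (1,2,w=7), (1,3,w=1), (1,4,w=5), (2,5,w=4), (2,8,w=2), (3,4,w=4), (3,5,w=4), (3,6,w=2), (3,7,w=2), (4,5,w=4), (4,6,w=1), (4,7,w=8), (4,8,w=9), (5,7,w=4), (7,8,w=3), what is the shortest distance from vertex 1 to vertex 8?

Step 1: Build adjacency list with weights:
  1: 2(w=7), 3(w=1), 4(w=5)
  2: 1(w=7), 5(w=4), 8(w=2)
  3: 1(w=1), 4(w=4), 5(w=4), 6(w=2), 7(w=2)
  4: 1(w=5), 3(w=4), 5(w=4), 6(w=1), 7(w=8), 8(w=9)
  5: 2(w=4), 3(w=4), 4(w=4), 7(w=4)
  6: 3(w=2), 4(w=1)
  7: 3(w=2), 4(w=8), 5(w=4), 8(w=3)
  8: 2(w=2), 4(w=9), 7(w=3)

Step 2: Apply Dijkstra's algorithm from vertex 1:
  Visit vertex 1 (distance=0)
    Update dist[2] = 7
    Update dist[3] = 1
    Update dist[4] = 5
  Visit vertex 3 (distance=1)
    Update dist[5] = 5
    Update dist[6] = 3
    Update dist[7] = 3
  Visit vertex 6 (distance=3)
    Update dist[4] = 4
  Visit vertex 7 (distance=3)
    Update dist[8] = 6
  Visit vertex 4 (distance=4)
  Visit vertex 5 (distance=5)
  Visit vertex 8 (distance=6)

Step 3: Shortest path: 1 -> 3 -> 7 -> 8
Total weight: 1 + 2 + 3 = 6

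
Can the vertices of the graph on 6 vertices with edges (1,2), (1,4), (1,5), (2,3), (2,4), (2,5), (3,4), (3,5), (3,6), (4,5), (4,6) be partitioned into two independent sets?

Step 1: Attempt 2-coloring using BFS:
  Start at vertex 1, assign color 0
  Color vertex 2 with color 1 (neighbor of 1)
  Color vertex 4 with color 1 (neighbor of 1)
  Color vertex 5 with color 1 (neighbor of 1)
  Color vertex 3 with color 0 (neighbor of 2)

Step 2: Conflict found! Vertices 2 and 4 are adjacent but have the same color.
This means the graph contains an odd cycle.

The graph is NOT bipartite.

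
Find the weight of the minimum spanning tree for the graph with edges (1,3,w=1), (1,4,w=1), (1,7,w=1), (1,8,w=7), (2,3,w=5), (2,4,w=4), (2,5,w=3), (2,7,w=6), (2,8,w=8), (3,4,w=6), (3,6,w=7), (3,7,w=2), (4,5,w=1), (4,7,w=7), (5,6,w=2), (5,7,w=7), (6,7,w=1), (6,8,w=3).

Apply Kruskal's algorithm (sort edges by weight, add if no cycle):

Sorted edges by weight:
  (1,4) w=1
  (1,3) w=1
  (1,7) w=1
  (4,5) w=1
  (6,7) w=1
  (3,7) w=2
  (5,6) w=2
  (2,5) w=3
  (6,8) w=3
  (2,4) w=4
  (2,3) w=5
  (2,7) w=6
  (3,4) w=6
  (1,8) w=7
  (3,6) w=7
  (4,7) w=7
  (5,7) w=7
  (2,8) w=8

Add edge (1,4) w=1 -- no cycle. Running total: 1
Add edge (1,3) w=1 -- no cycle. Running total: 2
Add edge (1,7) w=1 -- no cycle. Running total: 3
Add edge (4,5) w=1 -- no cycle. Running total: 4
Add edge (6,7) w=1 -- no cycle. Running total: 5
Skip edge (3,7) w=2 -- would create cycle
Skip edge (5,6) w=2 -- would create cycle
Add edge (2,5) w=3 -- no cycle. Running total: 8
Add edge (6,8) w=3 -- no cycle. Running total: 11

MST edges: (1,4,w=1), (1,3,w=1), (1,7,w=1), (4,5,w=1), (6,7,w=1), (2,5,w=3), (6,8,w=3)
Total MST weight: 1 + 1 + 1 + 1 + 1 + 3 + 3 = 11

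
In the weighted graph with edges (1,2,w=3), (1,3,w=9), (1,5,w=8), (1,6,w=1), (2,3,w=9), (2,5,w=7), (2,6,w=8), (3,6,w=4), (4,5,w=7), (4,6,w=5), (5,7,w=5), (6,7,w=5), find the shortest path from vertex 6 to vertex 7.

Step 1: Build adjacency list with weights:
  1: 2(w=3), 3(w=9), 5(w=8), 6(w=1)
  2: 1(w=3), 3(w=9), 5(w=7), 6(w=8)
  3: 1(w=9), 2(w=9), 6(w=4)
  4: 5(w=7), 6(w=5)
  5: 1(w=8), 2(w=7), 4(w=7), 7(w=5)
  6: 1(w=1), 2(w=8), 3(w=4), 4(w=5), 7(w=5)
  7: 5(w=5), 6(w=5)

Step 2: Apply Dijkstra's algorithm from vertex 6:
  Visit vertex 6 (distance=0)
    Update dist[1] = 1
    Update dist[2] = 8
    Update dist[3] = 4
    Update dist[4] = 5
    Update dist[7] = 5
  Visit vertex 1 (distance=1)
    Update dist[2] = 4
    Update dist[5] = 9
  Visit vertex 2 (distance=4)
  Visit vertex 3 (distance=4)
  Visit vertex 4 (distance=5)
  Visit vertex 7 (distance=5)

Step 3: Shortest path: 6 -> 7
Total weight: 5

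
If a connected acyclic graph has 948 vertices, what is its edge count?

A tree on n vertices always has exactly n - 1 edges.
For n = 948: edges = 948 - 1 = 947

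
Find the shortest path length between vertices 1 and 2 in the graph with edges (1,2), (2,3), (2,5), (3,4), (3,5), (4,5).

Step 1: Build adjacency list:
  1: 2
  2: 1, 3, 5
  3: 2, 4, 5
  4: 3, 5
  5: 2, 3, 4

Step 2: BFS from vertex 1 to find shortest path to 2:
  vertex 2 reached at distance 1

Step 3: Shortest path: 1 -> 2
Path length: 1 edge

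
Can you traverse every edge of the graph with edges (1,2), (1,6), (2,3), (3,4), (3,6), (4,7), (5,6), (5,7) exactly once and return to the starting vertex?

Step 1: Find the degree of each vertex:
  deg(1) = 2
  deg(2) = 2
  deg(3) = 3
  deg(4) = 2
  deg(5) = 2
  deg(6) = 3
  deg(7) = 2

Step 2: Count vertices with odd degree:
  Odd-degree vertices: 3, 6 (2 total)

Step 3: Apply Euler's theorem:
  - Eulerian circuit exists iff graph is connected and all vertices have even degree
  - Eulerian path exists iff graph is connected and has 0 or 2 odd-degree vertices

Graph is connected with exactly 2 odd-degree vertices (3, 6).
Eulerian path exists (starting and ending at the odd-degree vertices), but no Eulerian circuit.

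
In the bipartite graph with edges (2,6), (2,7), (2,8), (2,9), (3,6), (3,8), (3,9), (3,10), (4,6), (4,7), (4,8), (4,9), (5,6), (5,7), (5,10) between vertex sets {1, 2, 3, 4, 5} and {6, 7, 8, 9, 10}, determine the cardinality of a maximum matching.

Step 1: List the neighbors of each left vertex:
  1: (none)
  2: 6, 7, 8, 9
  3: 6, 8, 9, 10
  4: 6, 7, 8, 9
  5: 6, 7, 10

Step 2: Greedily match left vertices, then look for augmenting paths:
  Match 2 -- 6
  Match 3 -- 8
  Match 4 -- 7
  Match 5 -- 10
  No augmenting path remains.

Step 3: Verify this is maximum:
  Matching has size 4. The vertex set {2, 3, 4, 5} covers every edge and has size 4; any matching has at most one edge per cover vertex, so 4 is maximum (König's theorem).

Maximum matching: {(2,6), (3,8), (4,7), (5,10)}
Size: 4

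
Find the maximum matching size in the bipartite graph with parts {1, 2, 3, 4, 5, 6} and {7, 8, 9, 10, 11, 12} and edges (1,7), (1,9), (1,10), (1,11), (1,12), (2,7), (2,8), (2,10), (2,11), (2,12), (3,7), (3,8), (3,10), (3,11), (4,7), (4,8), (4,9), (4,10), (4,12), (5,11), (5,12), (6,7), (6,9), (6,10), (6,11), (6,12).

Step 1: List the neighbors of each left vertex:
  1: 7, 9, 10, 11, 12
  2: 7, 8, 10, 11, 12
  3: 7, 8, 10, 11
  4: 7, 8, 9, 10, 12
  5: 11, 12
  6: 7, 9, 10, 11, 12

Step 2: Greedily match left vertices, then look for augmenting paths:
  Match 1 -- 7
  Match 2 -- 8
  Match 3 -- 10
  Match 4 -- 9
  Match 5 -- 11
  Match 6 -- 12
  No augmenting path remains.

Step 3: Verify this is maximum:
  Matching size 6 = min(|L|, |R|) = min(6, 6), which is an upper bound, so this matching is maximum.

Maximum matching: {(1,7), (2,8), (3,10), (4,9), (5,11), (6,12)}
Size: 6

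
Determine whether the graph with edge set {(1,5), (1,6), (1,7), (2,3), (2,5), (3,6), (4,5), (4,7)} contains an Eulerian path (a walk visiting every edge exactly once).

Step 1: Find the degree of each vertex:
  deg(1) = 3
  deg(2) = 2
  deg(3) = 2
  deg(4) = 2
  deg(5) = 3
  deg(6) = 2
  deg(7) = 2

Step 2: Count vertices with odd degree:
  Odd-degree vertices: 1, 5 (2 total)

Step 3: Apply Euler's theorem:
  - Eulerian circuit exists iff graph is connected and all vertices have even degree
  - Eulerian path exists iff graph is connected and has 0 or 2 odd-degree vertices

Graph is connected with exactly 2 odd-degree vertices (1, 5).
Eulerian path exists (starting and ending at the odd-degree vertices), but no Eulerian circuit.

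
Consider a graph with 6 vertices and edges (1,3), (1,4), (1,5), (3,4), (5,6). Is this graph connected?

Step 1: Build adjacency list from edges:
  1: 3, 4, 5
  2: (none)
  3: 1, 4
  4: 1, 3
  5: 1, 6
  6: 5

Step 2: Run BFS/DFS from vertex 1:
  Visited: {1, 3, 4, 5, 6}
  Reached 5 of 6 vertices

Step 3: Only 5 of 6 vertices reached. Graph is disconnected.
Connected components: {1, 3, 4, 5, 6}, {2}
Answer: No, the graph is not connected (2 components).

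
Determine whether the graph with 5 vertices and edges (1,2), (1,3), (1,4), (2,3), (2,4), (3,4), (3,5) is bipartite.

Step 1: Attempt 2-coloring using BFS:
  Start at vertex 1, assign color 0
  Color vertex 2 with color 1 (neighbor of 1)
  Color vertex 3 with color 1 (neighbor of 1)
  Color vertex 4 with color 1 (neighbor of 1)

Step 2: Conflict found! Vertices 2 and 3 are adjacent but have the same color.
This means the graph contains an odd cycle.

The graph is NOT bipartite.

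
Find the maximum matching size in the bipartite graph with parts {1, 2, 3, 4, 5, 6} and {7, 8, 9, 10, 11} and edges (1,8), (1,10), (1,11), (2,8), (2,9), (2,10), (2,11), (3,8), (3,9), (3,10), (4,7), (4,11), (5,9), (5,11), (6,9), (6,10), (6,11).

Step 1: List the neighbors of each left vertex:
  1: 8, 10, 11
  2: 8, 9, 10, 11
  3: 8, 9, 10
  4: 7, 11
  5: 9, 11
  6: 9, 10, 11

Step 2: Greedily match left vertices, then look for augmenting paths:
  Match 1 -- 8
  Match 2 -- 9
  Match 3 -- 10
  Match 4 -- 7
  Match 5 -- 11
  No augmenting path remains.

Step 3: Verify this is maximum:
  Matching size 5 = min(|L|, |R|) = min(6, 5), which is an upper bound, so this matching is maximum.

Maximum matching: {(1,8), (2,9), (3,10), (4,7), (5,11)}
Size: 5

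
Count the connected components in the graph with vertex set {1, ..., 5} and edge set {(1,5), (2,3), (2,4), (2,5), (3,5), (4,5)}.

Step 1: Build adjacency list from edges:
  1: 5
  2: 3, 4, 5
  3: 2, 5
  4: 2, 5
  5: 1, 2, 3, 4

Step 2: Run BFS/DFS from vertex 1:
  Visited: {1, 5, 2, 3, 4}
  Reached 5 of 5 vertices

Step 3: All 5 vertices reached from vertex 1, so the graph is connected.
Number of connected components: 1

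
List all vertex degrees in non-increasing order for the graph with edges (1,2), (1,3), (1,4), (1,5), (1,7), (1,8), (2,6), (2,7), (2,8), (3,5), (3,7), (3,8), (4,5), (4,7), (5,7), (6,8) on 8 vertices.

Step 1: Count edges incident to each vertex:
  deg(1) = 6 (neighbors: 2, 3, 4, 5, 7, 8)
  deg(2) = 4 (neighbors: 1, 6, 7, 8)
  deg(3) = 4 (neighbors: 1, 5, 7, 8)
  deg(4) = 3 (neighbors: 1, 5, 7)
  deg(5) = 4 (neighbors: 1, 3, 4, 7)
  deg(6) = 2 (neighbors: 2, 8)
  deg(7) = 5 (neighbors: 1, 2, 3, 4, 5)
  deg(8) = 4 (neighbors: 1, 2, 3, 6)

Step 2: Sort degrees in non-increasing order:
  Degrees: [6, 4, 4, 3, 4, 2, 5, 4] -> sorted: [6, 5, 4, 4, 4, 4, 3, 2]

Degree sequence: [6, 5, 4, 4, 4, 4, 3, 2]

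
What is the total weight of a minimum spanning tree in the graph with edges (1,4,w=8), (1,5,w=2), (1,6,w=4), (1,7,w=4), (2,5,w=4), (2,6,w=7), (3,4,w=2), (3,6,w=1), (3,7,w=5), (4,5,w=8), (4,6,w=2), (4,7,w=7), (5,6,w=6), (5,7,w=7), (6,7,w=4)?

Apply Kruskal's algorithm (sort edges by weight, add if no cycle):

Sorted edges by weight:
  (3,6) w=1
  (1,5) w=2
  (3,4) w=2
  (4,6) w=2
  (1,7) w=4
  (1,6) w=4
  (2,5) w=4
  (6,7) w=4
  (3,7) w=5
  (5,6) w=6
  (2,6) w=7
  (4,7) w=7
  (5,7) w=7
  (1,4) w=8
  (4,5) w=8

Add edge (3,6) w=1 -- no cycle. Running total: 1
Add edge (1,5) w=2 -- no cycle. Running total: 3
Add edge (3,4) w=2 -- no cycle. Running total: 5
Skip edge (4,6) w=2 -- would create cycle
Add edge (1,7) w=4 -- no cycle. Running total: 9
Add edge (1,6) w=4 -- no cycle. Running total: 13
Add edge (2,5) w=4 -- no cycle. Running total: 17

MST edges: (3,6,w=1), (1,5,w=2), (3,4,w=2), (1,7,w=4), (1,6,w=4), (2,5,w=4)
Total MST weight: 1 + 2 + 2 + 4 + 4 + 4 = 17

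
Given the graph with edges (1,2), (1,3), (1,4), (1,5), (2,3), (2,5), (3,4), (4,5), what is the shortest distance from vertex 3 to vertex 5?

Step 1: Build adjacency list:
  1: 2, 3, 4, 5
  2: 1, 3, 5
  3: 1, 2, 4
  4: 1, 3, 5
  5: 1, 2, 4

Step 2: BFS from vertex 3 to find shortest path to 5:
  vertex 1 reached at distance 1
  vertex 2 reached at distance 1
  vertex 4 reached at distance 1
  vertex 5 reached at distance 2

Step 3: Shortest path: 3 -> 2 -> 5
Path length: 2 edges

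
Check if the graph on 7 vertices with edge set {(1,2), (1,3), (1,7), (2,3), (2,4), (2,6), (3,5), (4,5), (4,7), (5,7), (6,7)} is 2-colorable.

Step 1: Attempt 2-coloring using BFS:
  Start at vertex 1, assign color 0
  Color vertex 2 with color 1 (neighbor of 1)
  Color vertex 3 with color 1 (neighbor of 1)
  Color vertex 7 with color 1 (neighbor of 1)

Step 2: Conflict found! Vertices 2 and 3 are adjacent but have the same color.
This means the graph contains an odd cycle.

The graph is NOT bipartite.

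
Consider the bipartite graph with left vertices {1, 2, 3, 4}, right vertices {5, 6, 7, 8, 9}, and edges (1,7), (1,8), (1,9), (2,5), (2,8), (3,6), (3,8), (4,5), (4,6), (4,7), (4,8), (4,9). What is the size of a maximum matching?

Step 1: List the neighbors of each left vertex:
  1: 7, 8, 9
  2: 5, 8
  3: 6, 8
  4: 5, 6, 7, 8, 9

Step 2: Greedily match left vertices, then look for augmenting paths:
  Match 1 -- 7
  Match 2 -- 5
  Match 3 -- 6
  Match 4 -- 8
  No augmenting path remains.

Step 3: Verify this is maximum:
  Matching size 4 = min(|L|, |R|) = min(4, 5), which is an upper bound, so this matching is maximum.

Maximum matching: {(1,7), (2,5), (3,6), (4,8)}
Size: 4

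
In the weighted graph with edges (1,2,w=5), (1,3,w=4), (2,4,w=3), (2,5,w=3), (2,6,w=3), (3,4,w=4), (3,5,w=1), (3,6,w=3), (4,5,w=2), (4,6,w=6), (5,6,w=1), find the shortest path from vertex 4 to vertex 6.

Step 1: Build adjacency list with weights:
  1: 2(w=5), 3(w=4)
  2: 1(w=5), 4(w=3), 5(w=3), 6(w=3)
  3: 1(w=4), 4(w=4), 5(w=1), 6(w=3)
  4: 2(w=3), 3(w=4), 5(w=2), 6(w=6)
  5: 2(w=3), 3(w=1), 4(w=2), 6(w=1)
  6: 2(w=3), 3(w=3), 4(w=6), 5(w=1)

Step 2: Apply Dijkstra's algorithm from vertex 4:
  Visit vertex 4 (distance=0)
    Update dist[2] = 3
    Update dist[3] = 4
    Update dist[5] = 2
    Update dist[6] = 6
  Visit vertex 5 (distance=2)
    Update dist[3] = 3
    Update dist[6] = 3
  Visit vertex 2 (distance=3)
    Update dist[1] = 8
  Visit vertex 3 (distance=3)
    Update dist[1] = 7
  Visit vertex 6 (distance=3)

Step 3: Shortest path: 4 -> 5 -> 6
Total weight: 2 + 1 = 3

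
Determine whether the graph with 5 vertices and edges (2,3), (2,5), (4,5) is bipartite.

Step 1: Attempt 2-coloring using BFS:
  Start at vertex 1, assign color 0
  Start new component at vertex 2, assign color 0
  Color vertex 3 with color 1 (neighbor of 2)
  Color vertex 5 with color 1 (neighbor of 2)
  Color vertex 4 with color 0 (neighbor of 5)

Step 2: 2-coloring succeeded. No conflicts found.
  Set A (color 0): {1, 2, 4}
  Set B (color 1): {3, 5}

The graph is bipartite with partition {1, 2, 4}, {3, 5}.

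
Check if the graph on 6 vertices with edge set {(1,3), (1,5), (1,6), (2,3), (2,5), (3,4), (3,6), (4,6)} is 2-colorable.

Step 1: Attempt 2-coloring using BFS:
  Start at vertex 1, assign color 0
  Color vertex 3 with color 1 (neighbor of 1)
  Color vertex 5 with color 1 (neighbor of 1)
  Color vertex 6 with color 1 (neighbor of 1)
  Color vertex 2 with color 0 (neighbor of 3)
  Color vertex 4 with color 0 (neighbor of 3)

Step 2: Conflict found! Vertices 3 and 6 are adjacent but have the same color.
This means the graph contains an odd cycle.

The graph is NOT bipartite.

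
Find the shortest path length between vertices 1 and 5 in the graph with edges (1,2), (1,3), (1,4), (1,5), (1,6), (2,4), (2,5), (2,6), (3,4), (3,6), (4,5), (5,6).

Step 1: Build adjacency list:
  1: 2, 3, 4, 5, 6
  2: 1, 4, 5, 6
  3: 1, 4, 6
  4: 1, 2, 3, 5
  5: 1, 2, 4, 6
  6: 1, 2, 3, 5

Step 2: BFS from vertex 1 to find shortest path to 5:
  vertex 2 reached at distance 1
  vertex 3 reached at distance 1
  vertex 4 reached at distance 1
  vertex 5 reached at distance 1

Step 3: Shortest path: 1 -> 5
Path length: 1 edge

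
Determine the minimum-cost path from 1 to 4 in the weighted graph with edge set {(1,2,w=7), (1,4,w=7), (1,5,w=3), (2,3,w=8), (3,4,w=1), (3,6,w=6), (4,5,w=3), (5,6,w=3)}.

Step 1: Build adjacency list with weights:
  1: 2(w=7), 4(w=7), 5(w=3)
  2: 1(w=7), 3(w=8)
  3: 2(w=8), 4(w=1), 6(w=6)
  4: 1(w=7), 3(w=1), 5(w=3)
  5: 1(w=3), 4(w=3), 6(w=3)
  6: 3(w=6), 5(w=3)

Step 2: Apply Dijkstra's algorithm from vertex 1:
  Visit vertex 1 (distance=0)
    Update dist[2] = 7
    Update dist[4] = 7
    Update dist[5] = 3
  Visit vertex 5 (distance=3)
    Update dist[4] = 6
    Update dist[6] = 6
  Visit vertex 4 (distance=6)
    Update dist[3] = 7

Step 3: Shortest path: 1 -> 5 -> 4
Total weight: 3 + 3 = 6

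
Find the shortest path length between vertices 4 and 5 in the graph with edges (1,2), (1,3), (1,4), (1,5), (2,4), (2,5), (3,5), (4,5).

Step 1: Build adjacency list:
  1: 2, 3, 4, 5
  2: 1, 4, 5
  3: 1, 5
  4: 1, 2, 5
  5: 1, 2, 3, 4

Step 2: BFS from vertex 4 to find shortest path to 5:
  vertex 1 reached at distance 1
  vertex 2 reached at distance 1
  vertex 5 reached at distance 1

Step 3: Shortest path: 4 -> 5
Path length: 1 edge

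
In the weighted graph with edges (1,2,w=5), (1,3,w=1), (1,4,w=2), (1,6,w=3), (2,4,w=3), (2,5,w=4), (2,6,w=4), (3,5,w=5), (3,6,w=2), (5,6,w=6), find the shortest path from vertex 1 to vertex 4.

Step 1: Build adjacency list with weights:
  1: 2(w=5), 3(w=1), 4(w=2), 6(w=3)
  2: 1(w=5), 4(w=3), 5(w=4), 6(w=4)
  3: 1(w=1), 5(w=5), 6(w=2)
  4: 1(w=2), 2(w=3)
  5: 2(w=4), 3(w=5), 6(w=6)
  6: 1(w=3), 2(w=4), 3(w=2), 5(w=6)

Step 2: Apply Dijkstra's algorithm from vertex 1:
  Visit vertex 1 (distance=0)
    Update dist[2] = 5
    Update dist[3] = 1
    Update dist[4] = 2
    Update dist[6] = 3
  Visit vertex 3 (distance=1)
    Update dist[5] = 6
  Visit vertex 4 (distance=2)

Step 3: Shortest path: 1 -> 4
Total weight: 2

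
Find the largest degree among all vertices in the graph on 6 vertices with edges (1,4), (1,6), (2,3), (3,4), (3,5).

Step 1: Count edges incident to each vertex:
  deg(1) = 2 (neighbors: 4, 6)
  deg(2) = 1 (neighbors: 3)
  deg(3) = 3 (neighbors: 2, 4, 5)
  deg(4) = 2 (neighbors: 1, 3)
  deg(5) = 1 (neighbors: 3)
  deg(6) = 1 (neighbors: 1)

Step 2: Find maximum:
  max(2, 1, 3, 2, 1, 1) = 3 (vertex 3)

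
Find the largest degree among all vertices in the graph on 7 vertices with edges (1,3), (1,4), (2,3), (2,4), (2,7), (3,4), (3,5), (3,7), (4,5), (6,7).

Step 1: Count edges incident to each vertex:
  deg(1) = 2 (neighbors: 3, 4)
  deg(2) = 3 (neighbors: 3, 4, 7)
  deg(3) = 5 (neighbors: 1, 2, 4, 5, 7)
  deg(4) = 4 (neighbors: 1, 2, 3, 5)
  deg(5) = 2 (neighbors: 3, 4)
  deg(6) = 1 (neighbors: 7)
  deg(7) = 3 (neighbors: 2, 3, 6)

Step 2: Find maximum:
  max(2, 3, 5, 4, 2, 1, 3) = 5 (vertex 3)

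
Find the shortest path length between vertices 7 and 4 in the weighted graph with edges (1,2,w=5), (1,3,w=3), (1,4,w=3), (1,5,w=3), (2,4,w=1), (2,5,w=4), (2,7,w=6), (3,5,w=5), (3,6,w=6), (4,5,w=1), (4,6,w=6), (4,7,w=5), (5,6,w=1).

Step 1: Build adjacency list with weights:
  1: 2(w=5), 3(w=3), 4(w=3), 5(w=3)
  2: 1(w=5), 4(w=1), 5(w=4), 7(w=6)
  3: 1(w=3), 5(w=5), 6(w=6)
  4: 1(w=3), 2(w=1), 5(w=1), 6(w=6), 7(w=5)
  5: 1(w=3), 2(w=4), 3(w=5), 4(w=1), 6(w=1)
  6: 3(w=6), 4(w=6), 5(w=1)
  7: 2(w=6), 4(w=5)

Step 2: Apply Dijkstra's algorithm from vertex 7:
  Visit vertex 7 (distance=0)
    Update dist[2] = 6
    Update dist[4] = 5
  Visit vertex 4 (distance=5)
    Update dist[1] = 8
    Update dist[5] = 6
    Update dist[6] = 11

Step 3: Shortest path: 7 -> 4
Total weight: 5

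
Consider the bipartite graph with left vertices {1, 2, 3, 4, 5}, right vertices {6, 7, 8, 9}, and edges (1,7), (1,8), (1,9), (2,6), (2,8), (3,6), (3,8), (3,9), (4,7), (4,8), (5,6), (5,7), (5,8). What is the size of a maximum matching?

Step 1: List the neighbors of each left vertex:
  1: 7, 8, 9
  2: 6, 8
  3: 6, 8, 9
  4: 7, 8
  5: 6, 7, 8

Step 2: Greedily match left vertices, then look for augmenting paths:
  Match 1 -- 9
  Match 2 -- 6
  Match 3 -- 8
  Match 4 -- 7
  No augmenting path remains.

Step 3: Verify this is maximum:
  Matching size 4 = min(|L|, |R|) = min(5, 4), which is an upper bound, so this matching is maximum.

Maximum matching: {(1,9), (2,6), (3,8), (4,7)}
Size: 4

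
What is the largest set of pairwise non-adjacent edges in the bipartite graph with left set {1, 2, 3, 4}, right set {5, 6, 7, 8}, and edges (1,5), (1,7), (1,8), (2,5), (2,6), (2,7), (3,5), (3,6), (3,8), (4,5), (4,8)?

Step 1: List the neighbors of each left vertex:
  1: 5, 7, 8
  2: 5, 6, 7
  3: 5, 6, 8
  4: 5, 8

Step 2: Greedily match left vertices, then look for augmenting paths:
  Match 1 -- 7
  Match 2 -- 6
  Match 3 -- 8
  Match 4 -- 5
  No augmenting path remains.

Step 3: Verify this is maximum:
  Matching size 4 = min(|L|, |R|) = min(4, 4), which is an upper bound, so this matching is maximum.

Maximum matching: {(1,7), (2,6), (3,8), (4,5)}
Size: 4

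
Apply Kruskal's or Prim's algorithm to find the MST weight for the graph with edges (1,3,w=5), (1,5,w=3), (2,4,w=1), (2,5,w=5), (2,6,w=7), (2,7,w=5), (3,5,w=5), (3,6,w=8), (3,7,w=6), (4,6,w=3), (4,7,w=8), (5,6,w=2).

Apply Kruskal's algorithm (sort edges by weight, add if no cycle):

Sorted edges by weight:
  (2,4) w=1
  (5,6) w=2
  (1,5) w=3
  (4,6) w=3
  (1,3) w=5
  (2,7) w=5
  (2,5) w=5
  (3,5) w=5
  (3,7) w=6
  (2,6) w=7
  (3,6) w=8
  (4,7) w=8

Add edge (2,4) w=1 -- no cycle. Running total: 1
Add edge (5,6) w=2 -- no cycle. Running total: 3
Add edge (1,5) w=3 -- no cycle. Running total: 6
Add edge (4,6) w=3 -- no cycle. Running total: 9
Add edge (1,3) w=5 -- no cycle. Running total: 14
Add edge (2,7) w=5 -- no cycle. Running total: 19

MST edges: (2,4,w=1), (5,6,w=2), (1,5,w=3), (4,6,w=3), (1,3,w=5), (2,7,w=5)
Total MST weight: 1 + 2 + 3 + 3 + 5 + 5 = 19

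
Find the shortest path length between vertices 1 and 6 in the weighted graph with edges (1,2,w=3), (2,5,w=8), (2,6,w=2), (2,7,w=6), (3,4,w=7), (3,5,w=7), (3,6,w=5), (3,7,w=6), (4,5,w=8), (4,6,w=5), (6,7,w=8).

Step 1: Build adjacency list with weights:
  1: 2(w=3)
  2: 1(w=3), 5(w=8), 6(w=2), 7(w=6)
  3: 4(w=7), 5(w=7), 6(w=5), 7(w=6)
  4: 3(w=7), 5(w=8), 6(w=5)
  5: 2(w=8), 3(w=7), 4(w=8)
  6: 2(w=2), 3(w=5), 4(w=5), 7(w=8)
  7: 2(w=6), 3(w=6), 6(w=8)

Step 2: Apply Dijkstra's algorithm from vertex 1:
  Visit vertex 1 (distance=0)
    Update dist[2] = 3
  Visit vertex 2 (distance=3)
    Update dist[5] = 11
    Update dist[6] = 5
    Update dist[7] = 9
  Visit vertex 6 (distance=5)
    Update dist[3] = 10
    Update dist[4] = 10

Step 3: Shortest path: 1 -> 2 -> 6
Total weight: 3 + 2 = 5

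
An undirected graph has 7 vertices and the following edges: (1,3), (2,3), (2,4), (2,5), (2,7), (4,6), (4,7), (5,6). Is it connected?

Step 1: Build adjacency list from edges:
  1: 3
  2: 3, 4, 5, 7
  3: 1, 2
  4: 2, 6, 7
  5: 2, 6
  6: 4, 5
  7: 2, 4

Step 2: Run BFS/DFS from vertex 1:
  Visited: {1, 3, 2, 4, 5, 7, 6}
  Reached 7 of 7 vertices

Step 3: All 7 vertices reached from vertex 1, so the graph is connected.
Answer: Yes, the graph is connected.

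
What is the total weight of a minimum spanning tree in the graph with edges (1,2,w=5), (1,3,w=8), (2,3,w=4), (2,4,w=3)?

Apply Kruskal's algorithm (sort edges by weight, add if no cycle):

Sorted edges by weight:
  (2,4) w=3
  (2,3) w=4
  (1,2) w=5
  (1,3) w=8

Add edge (2,4) w=3 -- no cycle. Running total: 3
Add edge (2,3) w=4 -- no cycle. Running total: 7
Add edge (1,2) w=5 -- no cycle. Running total: 12

MST edges: (2,4,w=3), (2,3,w=4), (1,2,w=5)
Total MST weight: 3 + 4 + 5 = 12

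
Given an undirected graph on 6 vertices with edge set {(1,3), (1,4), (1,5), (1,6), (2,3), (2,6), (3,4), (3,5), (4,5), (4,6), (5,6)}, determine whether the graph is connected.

Step 1: Build adjacency list from edges:
  1: 3, 4, 5, 6
  2: 3, 6
  3: 1, 2, 4, 5
  4: 1, 3, 5, 6
  5: 1, 3, 4, 6
  6: 1, 2, 4, 5

Step 2: Run BFS/DFS from vertex 1:
  Visited: {1, 3, 4, 5, 6, 2}
  Reached 6 of 6 vertices

Step 3: All 6 vertices reached from vertex 1, so the graph is connected.
Answer: Yes, the graph is connected.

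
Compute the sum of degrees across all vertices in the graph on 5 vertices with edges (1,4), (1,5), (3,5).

Step 1: Count edges incident to each vertex:
  deg(1) = 2 (neighbors: 4, 5)
  deg(2) = 0 (neighbors: none)
  deg(3) = 1 (neighbors: 5)
  deg(4) = 1 (neighbors: 1)
  deg(5) = 2 (neighbors: 1, 3)

Step 2: Sum all degrees:
  2 + 0 + 1 + 1 + 2 = 6

Verification: sum of degrees = 2 * |E| = 2 * 3 = 6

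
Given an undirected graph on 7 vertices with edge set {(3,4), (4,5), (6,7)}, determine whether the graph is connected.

Step 1: Build adjacency list from edges:
  1: (none)
  2: (none)
  3: 4
  4: 3, 5
  5: 4
  6: 7
  7: 6

Step 2: Run BFS/DFS from vertex 1:
  Visited: {1}
  Reached 1 of 7 vertices

Step 3: Only 1 of 7 vertices reached. Graph is disconnected.
Connected components: {1}, {2}, {3, 4, 5}, {6, 7}
Answer: No, the graph is not connected (4 components).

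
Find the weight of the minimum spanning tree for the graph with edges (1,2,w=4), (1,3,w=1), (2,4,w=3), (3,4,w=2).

Apply Kruskal's algorithm (sort edges by weight, add if no cycle):

Sorted edges by weight:
  (1,3) w=1
  (3,4) w=2
  (2,4) w=3
  (1,2) w=4

Add edge (1,3) w=1 -- no cycle. Running total: 1
Add edge (3,4) w=2 -- no cycle. Running total: 3
Add edge (2,4) w=3 -- no cycle. Running total: 6

MST edges: (1,3,w=1), (3,4,w=2), (2,4,w=3)
Total MST weight: 1 + 2 + 3 = 6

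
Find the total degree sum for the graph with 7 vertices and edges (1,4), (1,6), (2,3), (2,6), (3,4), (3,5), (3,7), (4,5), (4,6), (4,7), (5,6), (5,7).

Step 1: Count edges incident to each vertex:
  deg(1) = 2 (neighbors: 4, 6)
  deg(2) = 2 (neighbors: 3, 6)
  deg(3) = 4 (neighbors: 2, 4, 5, 7)
  deg(4) = 5 (neighbors: 1, 3, 5, 6, 7)
  deg(5) = 4 (neighbors: 3, 4, 6, 7)
  deg(6) = 4 (neighbors: 1, 2, 4, 5)
  deg(7) = 3 (neighbors: 3, 4, 5)

Step 2: Sum all degrees:
  2 + 2 + 4 + 5 + 4 + 4 + 3 = 24

Verification: sum of degrees = 2 * |E| = 2 * 12 = 24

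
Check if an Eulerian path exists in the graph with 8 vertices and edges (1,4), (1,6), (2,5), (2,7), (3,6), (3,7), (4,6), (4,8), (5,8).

Step 1: Find the degree of each vertex:
  deg(1) = 2
  deg(2) = 2
  deg(3) = 2
  deg(4) = 3
  deg(5) = 2
  deg(6) = 3
  deg(7) = 2
  deg(8) = 2

Step 2: Count vertices with odd degree:
  Odd-degree vertices: 4, 6 (2 total)

Step 3: Apply Euler's theorem:
  - Eulerian circuit exists iff graph is connected and all vertices have even degree
  - Eulerian path exists iff graph is connected and has 0 or 2 odd-degree vertices

Graph is connected with exactly 2 odd-degree vertices (4, 6).
Eulerian path exists (starting and ending at the odd-degree vertices), but no Eulerian circuit.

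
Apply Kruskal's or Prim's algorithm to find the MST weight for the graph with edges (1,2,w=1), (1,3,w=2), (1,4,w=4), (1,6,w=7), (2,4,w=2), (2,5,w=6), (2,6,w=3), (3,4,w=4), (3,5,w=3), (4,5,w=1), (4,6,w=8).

Apply Kruskal's algorithm (sort edges by weight, add if no cycle):

Sorted edges by weight:
  (1,2) w=1
  (4,5) w=1
  (1,3) w=2
  (2,4) w=2
  (2,6) w=3
  (3,5) w=3
  (1,4) w=4
  (3,4) w=4
  (2,5) w=6
  (1,6) w=7
  (4,6) w=8

Add edge (1,2) w=1 -- no cycle. Running total: 1
Add edge (4,5) w=1 -- no cycle. Running total: 2
Add edge (1,3) w=2 -- no cycle. Running total: 4
Add edge (2,4) w=2 -- no cycle. Running total: 6
Add edge (2,6) w=3 -- no cycle. Running total: 9

MST edges: (1,2,w=1), (4,5,w=1), (1,3,w=2), (2,4,w=2), (2,6,w=3)
Total MST weight: 1 + 1 + 2 + 2 + 3 = 9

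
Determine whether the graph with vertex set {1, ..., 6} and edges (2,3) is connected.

Step 1: Build adjacency list from edges:
  1: (none)
  2: 3
  3: 2
  4: (none)
  5: (none)
  6: (none)

Step 2: Run BFS/DFS from vertex 1:
  Visited: {1}
  Reached 1 of 6 vertices

Step 3: Only 1 of 6 vertices reached. Graph is disconnected.
Connected components: {1}, {2, 3}, {4}, {5}, {6}
Answer: No, the graph is not connected (5 components).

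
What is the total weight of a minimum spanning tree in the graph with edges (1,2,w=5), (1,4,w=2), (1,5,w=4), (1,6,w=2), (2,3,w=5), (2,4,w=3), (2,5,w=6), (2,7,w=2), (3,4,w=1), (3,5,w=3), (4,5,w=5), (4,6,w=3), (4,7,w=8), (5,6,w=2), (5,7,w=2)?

Apply Kruskal's algorithm (sort edges by weight, add if no cycle):

Sorted edges by weight:
  (3,4) w=1
  (1,4) w=2
  (1,6) w=2
  (2,7) w=2
  (5,7) w=2
  (5,6) w=2
  (2,4) w=3
  (3,5) w=3
  (4,6) w=3
  (1,5) w=4
  (1,2) w=5
  (2,3) w=5
  (4,5) w=5
  (2,5) w=6
  (4,7) w=8

Add edge (3,4) w=1 -- no cycle. Running total: 1
Add edge (1,4) w=2 -- no cycle. Running total: 3
Add edge (1,6) w=2 -- no cycle. Running total: 5
Add edge (2,7) w=2 -- no cycle. Running total: 7
Add edge (5,7) w=2 -- no cycle. Running total: 9
Add edge (5,6) w=2 -- no cycle. Running total: 11

MST edges: (3,4,w=1), (1,4,w=2), (1,6,w=2), (2,7,w=2), (5,7,w=2), (5,6,w=2)
Total MST weight: 1 + 2 + 2 + 2 + 2 + 2 = 11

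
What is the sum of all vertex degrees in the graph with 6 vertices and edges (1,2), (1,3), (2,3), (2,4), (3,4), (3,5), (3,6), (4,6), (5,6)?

Step 1: Count edges incident to each vertex:
  deg(1) = 2 (neighbors: 2, 3)
  deg(2) = 3 (neighbors: 1, 3, 4)
  deg(3) = 5 (neighbors: 1, 2, 4, 5, 6)
  deg(4) = 3 (neighbors: 2, 3, 6)
  deg(5) = 2 (neighbors: 3, 6)
  deg(6) = 3 (neighbors: 3, 4, 5)

Step 2: Sum all degrees:
  2 + 3 + 5 + 3 + 2 + 3 = 18

Verification: sum of degrees = 2 * |E| = 2 * 9 = 18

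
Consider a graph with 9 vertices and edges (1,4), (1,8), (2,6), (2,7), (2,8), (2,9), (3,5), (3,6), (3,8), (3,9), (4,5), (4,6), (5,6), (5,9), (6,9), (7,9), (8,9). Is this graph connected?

Step 1: Build adjacency list from edges:
  1: 4, 8
  2: 6, 7, 8, 9
  3: 5, 6, 8, 9
  4: 1, 5, 6
  5: 3, 4, 6, 9
  6: 2, 3, 4, 5, 9
  7: 2, 9
  8: 1, 2, 3, 9
  9: 2, 3, 5, 6, 7, 8

Step 2: Run BFS/DFS from vertex 1:
  Visited: {1, 4, 8, 5, 6, 2, 3, 9, 7}
  Reached 9 of 9 vertices

Step 3: All 9 vertices reached from vertex 1, so the graph is connected.
Answer: Yes, the graph is connected.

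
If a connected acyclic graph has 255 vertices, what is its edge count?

A tree on n vertices always has exactly n - 1 edges.
For n = 255: edges = 255 - 1 = 254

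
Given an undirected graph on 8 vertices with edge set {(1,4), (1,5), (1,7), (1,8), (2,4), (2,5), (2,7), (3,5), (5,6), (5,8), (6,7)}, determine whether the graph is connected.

Step 1: Build adjacency list from edges:
  1: 4, 5, 7, 8
  2: 4, 5, 7
  3: 5
  4: 1, 2
  5: 1, 2, 3, 6, 8
  6: 5, 7
  7: 1, 2, 6
  8: 1, 5

Step 2: Run BFS/DFS from vertex 1:
  Visited: {1, 4, 5, 7, 8, 2, 3, 6}
  Reached 8 of 8 vertices

Step 3: All 8 vertices reached from vertex 1, so the graph is connected.
Answer: Yes, the graph is connected.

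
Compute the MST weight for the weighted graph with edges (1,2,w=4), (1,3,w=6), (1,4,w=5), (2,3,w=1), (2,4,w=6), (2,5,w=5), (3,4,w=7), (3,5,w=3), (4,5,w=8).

Apply Kruskal's algorithm (sort edges by weight, add if no cycle):

Sorted edges by weight:
  (2,3) w=1
  (3,5) w=3
  (1,2) w=4
  (1,4) w=5
  (2,5) w=5
  (1,3) w=6
  (2,4) w=6
  (3,4) w=7
  (4,5) w=8

Add edge (2,3) w=1 -- no cycle. Running total: 1
Add edge (3,5) w=3 -- no cycle. Running total: 4
Add edge (1,2) w=4 -- no cycle. Running total: 8
Add edge (1,4) w=5 -- no cycle. Running total: 13

MST edges: (2,3,w=1), (3,5,w=3), (1,2,w=4), (1,4,w=5)
Total MST weight: 1 + 3 + 4 + 5 = 13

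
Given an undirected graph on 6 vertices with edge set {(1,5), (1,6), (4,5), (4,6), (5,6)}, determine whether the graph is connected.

Step 1: Build adjacency list from edges:
  1: 5, 6
  2: (none)
  3: (none)
  4: 5, 6
  5: 1, 4, 6
  6: 1, 4, 5

Step 2: Run BFS/DFS from vertex 1:
  Visited: {1, 5, 6, 4}
  Reached 4 of 6 vertices

Step 3: Only 4 of 6 vertices reached. Graph is disconnected.
Connected components: {1, 4, 5, 6}, {2}, {3}
Answer: No, the graph is not connected (3 components).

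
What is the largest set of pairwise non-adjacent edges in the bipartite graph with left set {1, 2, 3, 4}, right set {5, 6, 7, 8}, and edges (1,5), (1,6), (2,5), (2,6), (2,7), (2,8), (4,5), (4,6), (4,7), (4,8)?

Step 1: List the neighbors of each left vertex:
  1: 5, 6
  2: 5, 6, 7, 8
  3: (none)
  4: 5, 6, 7, 8

Step 2: Greedily match left vertices, then look for augmenting paths:
  Match 1 -- 5
  Match 2 -- 6
  Match 4 -- 7
  No augmenting path remains.

Step 3: Verify this is maximum:
  Matching has size 3. The vertex set {1, 2, 4} covers every edge and has size 3; any matching has at most one edge per cover vertex, so 3 is maximum (König's theorem).

Maximum matching: {(1,5), (2,6), (4,7)}
Size: 3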